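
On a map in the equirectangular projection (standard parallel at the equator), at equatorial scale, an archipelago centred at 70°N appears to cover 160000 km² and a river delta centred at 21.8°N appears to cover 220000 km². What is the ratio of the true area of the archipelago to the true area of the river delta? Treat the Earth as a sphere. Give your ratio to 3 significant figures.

0.268

On the plate carrée, areal scale = h·k = 1 × sec φ, so true area = apparent × cos φ.
True area of archipelago: 160000 × cos(70°) = 160000 × 0.3420 = 54720 km².
True area of river delta: 220000 × cos(21.8°) = 220000 × 0.9285 = 204300 km².
Ratio = 54720 / 204300 ≈ 0.268.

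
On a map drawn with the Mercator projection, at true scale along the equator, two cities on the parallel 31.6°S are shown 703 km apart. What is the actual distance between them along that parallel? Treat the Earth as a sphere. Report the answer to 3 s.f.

The Mercator projection is conformal; its linear scale factor is the same in every direction and equals sec φ = 1/cos φ.
Along the parallel at 31.6°, map distances are exaggerated by k = sec 31.6° = 1.174.
True distance = 703 / 1.174 = 703 × cos 31.6° ≈ 599 km.

599 km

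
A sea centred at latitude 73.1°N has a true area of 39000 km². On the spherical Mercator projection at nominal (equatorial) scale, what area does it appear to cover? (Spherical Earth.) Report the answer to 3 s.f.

461000 km²

For Mercator, h = k = sec φ (a conformal cylindrical projection has a single point scale, 1/cos φ).
Areal scale = k² = sec²φ = 1/cos²(73.1°) = 1/0.2907² = 11.83.
Apparent area = 39000 × 11.83 ≈ 461000 km².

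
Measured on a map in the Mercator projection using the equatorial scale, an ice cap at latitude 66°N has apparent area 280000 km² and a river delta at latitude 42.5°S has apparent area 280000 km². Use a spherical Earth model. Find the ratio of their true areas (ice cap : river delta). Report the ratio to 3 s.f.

0.304

Mercator's areal exaggeration is sec²φ; hence true area = (apparent area) · cos²φ.
True area of ice cap: 280000 × cos²(66°) = 280000 × 0.1654 = 46320 km².
True area of river delta: 280000 × cos²(42.5°) = 280000 × 0.5436 = 152200 km².
Ratio = 46320 / 152200 ≈ 0.304.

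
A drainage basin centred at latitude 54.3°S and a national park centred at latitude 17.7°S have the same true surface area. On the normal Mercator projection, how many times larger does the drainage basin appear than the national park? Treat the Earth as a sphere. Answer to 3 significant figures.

Mercator areal scale is sec²φ.
At 54.3°: sec²(54.3°) = 1/0.5835² = 2.937.
At 17.7°: sec²(17.7°) = 1/0.9527² = 1.102.
Ratio = 2.937/1.102 = cos²(17.7°)/cos²(54.3°) ≈ 2.67.

2.67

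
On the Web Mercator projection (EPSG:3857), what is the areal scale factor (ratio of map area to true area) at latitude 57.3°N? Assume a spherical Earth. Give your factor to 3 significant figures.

The Mercator projection is conformal; its linear scale factor is the same in every direction and equals sec φ = 1/cos φ.
Areal scale = k² = sec²φ = 1/cos²(57.3°) = 1/0.5402² = 3.426.

3.43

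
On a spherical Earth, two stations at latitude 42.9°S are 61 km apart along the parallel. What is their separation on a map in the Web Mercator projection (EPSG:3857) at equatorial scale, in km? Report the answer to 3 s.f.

83.3 km

Mercator is conformal, so the point scale is isotropic: h = k = sec φ = 1/cos φ.
Along the parallel, k = sec 42.9° = 1/0.7325 = 1.365.
Map distance = 61 × 1.365 ≈ 83.3 km.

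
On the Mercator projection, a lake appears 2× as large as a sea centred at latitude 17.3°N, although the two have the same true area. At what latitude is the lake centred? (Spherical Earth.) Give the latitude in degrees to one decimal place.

For equal true areas on Mercator, apparent areas scale as sec²φ, so the ratio is cos²φ₂ / cos²φ₁.
cos²φ₂ / cos²φ₁ = 2  ⇒  cos φ₁ = cos 17.3° / √2 = 0.9548/1.414 = 0.6751.
φ₁ = arccos(0.6751) ≈ 47.5°.

47.5°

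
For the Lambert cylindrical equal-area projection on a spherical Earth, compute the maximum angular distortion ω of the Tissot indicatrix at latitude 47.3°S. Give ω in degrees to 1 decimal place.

43.4°

The Lambert cylindrical equal-area projection is the cylindrical equal-area projection with its standard parallel at the equator (φ₀ = 0). Cylindrical equal-area (φ₀ = 0°): h = cos φ / cos 0° along meridians, k = cos 0° / cos φ along parallels; h·k = 1.
At 47.3°: h = 0.6782, k = 1.475; principal scales a = 1.475, b = 0.6782.
sin(ω/2) = (a − b)/(a + b) = 0.7964/2.153 = 0.3700, so ω = 2 arcsin(0.3700) ≈ 43.4°.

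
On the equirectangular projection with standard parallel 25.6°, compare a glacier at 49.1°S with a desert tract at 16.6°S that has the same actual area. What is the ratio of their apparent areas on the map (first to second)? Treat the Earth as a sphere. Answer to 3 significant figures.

1.46

In the equirectangular projection with standard parallel φ₀ = 25.6° (x = Rλ cos φ₀, y = Rφ), meridians are true-scale (h = 1) and the parallel scale is k = cos φ₀ / cos φ.
Areal scale at 49.1°: h·k = 1.000 × 1.377 = 1.377.
Areal scale at 16.6°: h·k = 1.000 × 0.9411 = 0.9411.
Ratio = 1.377/0.9411 ≈ 1.46.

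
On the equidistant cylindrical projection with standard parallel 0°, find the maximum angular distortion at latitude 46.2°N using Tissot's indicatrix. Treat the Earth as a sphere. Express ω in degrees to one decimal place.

21.0°

For the equirectangular projection with φ₀ = 0 (plate carrée), h = 1 along meridians and k = sec φ along parallels.
At 46.2°: h = 1.000, k = 1.445; principal scales a = 1.445, b = 1.000.
sin(ω/2) = (a − b)/(a + b) = 0.4448/2.445 = 0.1819, so ω = 2 arcsin(0.1819) ≈ 21.0°.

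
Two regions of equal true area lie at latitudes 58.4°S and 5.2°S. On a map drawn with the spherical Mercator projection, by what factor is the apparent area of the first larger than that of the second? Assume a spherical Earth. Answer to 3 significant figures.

Mercator is conformal with k = sec φ, so areal scale = k² = sec²φ.
At 58.4°: sec²(58.4°) = 1/0.5240² = 3.642.
At 5.2°: sec²(5.2°) = 1/0.9959² = 1.008.
Ratio = 3.642/1.008 = cos²(5.2°)/cos²(58.4°) ≈ 3.61.

3.61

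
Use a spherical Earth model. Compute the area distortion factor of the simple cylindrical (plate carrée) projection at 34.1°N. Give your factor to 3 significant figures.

In the plate carrée (x = Rλ, y = Rφ), meridians are true-scale (h = 1) and parallels are stretched by k = sec φ.
Areal scale = h·k = 1 × sec φ; at 34.1°, h = 1.000, k = 1.208, so h·k = 1.208.

1.21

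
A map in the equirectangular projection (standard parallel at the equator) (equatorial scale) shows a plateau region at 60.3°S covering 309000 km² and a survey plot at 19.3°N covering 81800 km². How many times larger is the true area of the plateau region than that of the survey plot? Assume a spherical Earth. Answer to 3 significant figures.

On the plate carrée, areal scale = h·k = 1 × sec φ, so true area = apparent × cos φ.
True area of plateau region: 309000 × cos(60.3°) = 309000 × 0.4955 = 153100 km².
True area of survey plot: 81800 × cos(19.3°) = 81800 × 0.9438 = 77200 km².
Ratio = 153100 / 77200 ≈ 1.98.

1.98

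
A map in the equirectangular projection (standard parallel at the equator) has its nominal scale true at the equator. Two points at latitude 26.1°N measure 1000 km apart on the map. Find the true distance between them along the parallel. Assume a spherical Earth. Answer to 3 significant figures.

For the equirectangular projection with φ₀ = 0 (plate carrée), h = 1 along meridians and k = sec φ along parallels.
Along the parallel at 26.1°, map distances are exaggerated by k = sec 26.1° = 1.114.
True distance = 1000 / 1.114 = 1000 × cos 26.1° ≈ 898 km.

898 km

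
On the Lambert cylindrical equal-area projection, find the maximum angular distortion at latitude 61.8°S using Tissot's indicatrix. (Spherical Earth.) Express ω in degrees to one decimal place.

78.8°

The Lambert cylindrical equal-area projection is the cylindrical equal-area projection with its standard parallel at the equator (φ₀ = 0). A cylindrical equal-area projection with standard parallel φ₀ has meridian scale h = cos φ / cos φ₀ and parallel scale k = cos φ₀ / cos φ (so areas are preserved, h·k = 1).
At 61.8°: h = 0.4726, k = 2.116; principal scales a = 2.116, b = 0.4726.
sin(ω/2) = (a − b)/(a + b) = 1.644/2.589 = 0.6349, so ω = 2 arcsin(0.6349) ≈ 78.8°.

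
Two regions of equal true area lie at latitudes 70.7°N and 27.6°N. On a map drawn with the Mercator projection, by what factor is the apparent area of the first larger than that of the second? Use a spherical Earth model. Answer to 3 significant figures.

Mercator areal scale is sec²φ.
At 70.7°: sec²(70.7°) = 1/0.3305² = 9.154.
At 27.6°: sec²(27.6°) = 1/0.8862² = 1.273.
Ratio = 9.154/1.273 = cos²(27.6°)/cos²(70.7°) ≈ 7.19.

7.19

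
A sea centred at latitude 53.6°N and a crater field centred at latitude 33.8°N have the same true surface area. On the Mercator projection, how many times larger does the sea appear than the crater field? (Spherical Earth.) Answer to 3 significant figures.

1.96

Mercator is conformal with k = sec φ, so areal scale = k² = sec²φ.
At 53.6°: sec²(53.6°) = 1/0.5934² = 2.840.
At 33.8°: sec²(33.8°) = 1/0.8310² = 1.448.
Ratio = 2.840/1.448 = cos²(33.8°)/cos²(53.6°) ≈ 1.96.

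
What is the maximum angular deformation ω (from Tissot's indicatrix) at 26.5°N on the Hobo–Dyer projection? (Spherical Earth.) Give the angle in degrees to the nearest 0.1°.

13.8°

The Hobo–Dyer projection is cylindrical equal-area with φ₀ = 37.5°. Cylindrical equal-area (φ₀ = 37.5°): h = cos φ / cos 37.5° along meridians, k = cos 37.5° / cos φ along parallels; h·k = 1.
At 26.5°: h = 1.128, k = 0.8865; principal scales a = 1.128, b = 0.8865.
sin(ω/2) = (a − b)/(a + b) = 0.2415/2.015 = 0.1199, so ω = 2 arcsin(0.1199) ≈ 13.8°.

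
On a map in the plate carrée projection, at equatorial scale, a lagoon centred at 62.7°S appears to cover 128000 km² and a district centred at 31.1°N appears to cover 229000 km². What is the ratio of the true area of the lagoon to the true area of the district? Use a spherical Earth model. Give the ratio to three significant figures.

0.299

Plate carrée has h = 1 and k = sec φ, giving areal scale sec φ; true area = (apparent area) · cos φ.
True area of lagoon: 128000 × cos(62.7°) = 128000 × 0.4586 = 58710 km².
True area of district: 229000 × cos(31.1°) = 229000 × 0.8563 = 196100 km².
Ratio = 58710 / 196100 ≈ 0.299.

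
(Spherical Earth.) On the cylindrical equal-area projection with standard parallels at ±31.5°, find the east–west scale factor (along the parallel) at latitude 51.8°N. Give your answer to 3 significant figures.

1.38

A cylindrical equal-area projection with standard parallel φ₀ has meridian scale h = cos φ / cos φ₀ and parallel scale k = cos φ₀ / cos φ (so areas are preserved, h·k = 1).
k = cos 31.5° / cos 51.8° = 0.8526/0.6184 = 1.379.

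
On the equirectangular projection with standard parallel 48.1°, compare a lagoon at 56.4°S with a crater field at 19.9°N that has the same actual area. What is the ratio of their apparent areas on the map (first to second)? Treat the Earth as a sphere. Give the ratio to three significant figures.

1.70

In the equirectangular projection with standard parallel φ₀ = 48.1° (x = Rλ cos φ₀, y = Rφ), meridians are true-scale (h = 1) and the parallel scale is k = cos φ₀ / cos φ.
Areal scale at 56.4°: h·k = 1.000 × 1.207 = 1.207.
Areal scale at 19.9°: h·k = 1.000 × 0.7102 = 0.7102.
Ratio = 1.207/0.7102 ≈ 1.70.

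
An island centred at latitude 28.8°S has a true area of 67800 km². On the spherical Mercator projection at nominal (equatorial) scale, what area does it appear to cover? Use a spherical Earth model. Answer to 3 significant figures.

88300 km²

Mercator is conformal, so the point scale is isotropic: h = k = sec φ = 1/cos φ.
Areal scale = k² = sec²φ = 1/cos²(28.8°) = 1/0.8763² = 1.302.
Apparent area = 67800 × 1.302 ≈ 88300 km².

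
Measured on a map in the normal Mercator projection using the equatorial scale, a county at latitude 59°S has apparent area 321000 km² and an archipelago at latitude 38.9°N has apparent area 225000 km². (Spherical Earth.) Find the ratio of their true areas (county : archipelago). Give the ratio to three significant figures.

Since Mercator area scale is 1/cos²φ, the true area equals the apparent area multiplied by cos²φ.
True area of county: 321000 × cos²(59°) = 321000 × 0.2653 = 85150 km².
True area of archipelago: 225000 × cos²(38.9°) = 225000 × 0.6057 = 136300 km².
Ratio = 85150 / 136300 ≈ 0.625.

0.625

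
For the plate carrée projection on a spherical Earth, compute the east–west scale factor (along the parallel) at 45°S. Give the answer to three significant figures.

1.41

For the equirectangular projection with φ₀ = 0 (plate carrée), h = 1 along meridians and k = sec φ along parallels.
k = 1/cos 45° = 1/0.7071 = 1.414.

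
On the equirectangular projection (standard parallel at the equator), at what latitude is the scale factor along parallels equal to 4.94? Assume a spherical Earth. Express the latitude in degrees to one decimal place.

78.3°

Plate carrée: h = 1, k = sec φ along parallels.
sec φ = 4.94  ⇒  cos φ = 0.2024  ⇒  φ ≈ 78.3°.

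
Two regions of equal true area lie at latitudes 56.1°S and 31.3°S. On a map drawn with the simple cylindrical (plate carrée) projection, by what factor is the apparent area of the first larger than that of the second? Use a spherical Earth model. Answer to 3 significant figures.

1.53

Plate carrée maps x = Rλ, y = Rφ. The meridian scale is h = 1 and the parallel scale is k = 1/cos φ = sec φ.
Areal scale at 56.1°: h·k = 1.000 × 1.793 = 1.793.
Areal scale at 31.3°: h·k = 1.000 × 1.170 = 1.170.
Ratio = 1.793/1.170 ≈ 1.53.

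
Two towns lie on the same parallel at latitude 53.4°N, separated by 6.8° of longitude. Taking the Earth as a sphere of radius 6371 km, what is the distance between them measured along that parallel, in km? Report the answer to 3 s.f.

451 km

Arc length along a parallel = R cos φ · Δλ (with Δλ in radians).
= 6371 × cos 53.4° × (6.8° × π/180) = 6371 × 0.5962 × 0.1187 ≈ 451 km.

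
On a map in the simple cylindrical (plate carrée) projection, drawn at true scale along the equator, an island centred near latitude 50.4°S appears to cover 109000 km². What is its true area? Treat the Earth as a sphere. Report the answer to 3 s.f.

For the equirectangular projection with φ₀ = 0 (plate carrée), h = 1 along meridians and k = sec φ along parallels.
Areal scale = h·k = 1 × sec φ; at 50.4°, h = 1.000, k = 1.569, so h·k = 1.569.
True area = apparent / (areal scale) = 109000 / 1.569 ≈ 69500 km².

69500 km²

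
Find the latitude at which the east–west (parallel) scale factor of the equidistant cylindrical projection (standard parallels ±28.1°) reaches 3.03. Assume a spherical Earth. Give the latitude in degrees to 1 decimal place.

In the equirectangular projection with standard parallel φ₀ = 28.1° (x = Rλ cos φ₀, y = Rφ), meridians are true-scale (h = 1) and the parallel scale is k = cos φ₀ / cos φ.
k = cos φ₀ / cos φ = 3.03  ⇒  cos φ = cos 28.1° / 3.03 = 0.2911.
φ = arccos(0.2911) ≈ 73.1°.

73.1°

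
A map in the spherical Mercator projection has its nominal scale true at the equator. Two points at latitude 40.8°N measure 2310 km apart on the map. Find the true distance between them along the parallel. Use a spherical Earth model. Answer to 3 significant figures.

For Mercator, h = k = sec φ (a conformal cylindrical projection has a single point scale, 1/cos φ).
Along the parallel at 40.8°, map distances are exaggerated by k = sec 40.8° = 1.321.
True distance = 2310 / 1.321 = 2310 × cos 40.8° ≈ 1750 km.

1750 km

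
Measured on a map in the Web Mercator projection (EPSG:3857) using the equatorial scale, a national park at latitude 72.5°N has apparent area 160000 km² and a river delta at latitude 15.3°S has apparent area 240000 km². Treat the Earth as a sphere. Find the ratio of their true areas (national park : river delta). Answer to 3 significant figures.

On Mercator the areal scale is sec²φ, so true area = apparent × cos²φ.
True area of national park: 160000 × cos²(72.5°) = 160000 × 0.09042 = 14470 km².
True area of river delta: 240000 × cos²(15.3°) = 240000 × 0.9304 = 223300 km².
Ratio = 14470 / 223300 ≈ 0.0648.

0.0648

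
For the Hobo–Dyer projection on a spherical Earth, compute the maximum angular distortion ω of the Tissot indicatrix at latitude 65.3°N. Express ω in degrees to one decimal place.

The Hobo–Dyer projection is cylindrical equal-area with φ₀ = 37.5°. Cylindrical equal-area (φ₀ = 37.5°): h = cos φ / cos 37.5° along meridians, k = cos 37.5° / cos φ along parallels; h·k = 1.
At 65.3°: h = 0.5267, k = 1.899; principal scales a = 1.899, b = 0.5267.
sin(ω/2) = (a − b)/(a + b) = 1.372/2.425 = 0.5657, so ω = 2 arcsin(0.5657) ≈ 68.9°.

68.9°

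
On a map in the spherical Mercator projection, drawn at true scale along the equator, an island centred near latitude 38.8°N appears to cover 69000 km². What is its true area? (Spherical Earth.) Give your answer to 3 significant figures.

Mercator is conformal, so the point scale is isotropic: h = k = sec φ = 1/cos φ.
Areal scale = k² = sec²φ = 1/cos²(38.8°) = 1/0.7793² = 1.646.
True area = apparent / (areal scale) = 69000 / 1.646 ≈ 41900 km².

41900 km²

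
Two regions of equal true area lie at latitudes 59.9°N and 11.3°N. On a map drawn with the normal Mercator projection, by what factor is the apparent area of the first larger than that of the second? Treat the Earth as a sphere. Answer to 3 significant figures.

3.82

On Mercator, area is exaggerated by sec²φ = 1/cos²φ.
At 59.9°: sec²(59.9°) = 1/0.5015² = 3.976.
At 11.3°: sec²(11.3°) = 1/0.9806² = 1.040.
Ratio = 3.976/1.040 = cos²(11.3°)/cos²(59.9°) ≈ 3.82.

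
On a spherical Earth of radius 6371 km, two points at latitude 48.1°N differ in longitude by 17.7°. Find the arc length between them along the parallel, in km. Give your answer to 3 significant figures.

Arc length along a parallel = R cos φ · Δλ (with Δλ in radians).
= 6371 × cos 48.1° × (17.7° × π/180) = 6371 × 0.6678 × 0.3089 ≈ 1310 km.

1310 km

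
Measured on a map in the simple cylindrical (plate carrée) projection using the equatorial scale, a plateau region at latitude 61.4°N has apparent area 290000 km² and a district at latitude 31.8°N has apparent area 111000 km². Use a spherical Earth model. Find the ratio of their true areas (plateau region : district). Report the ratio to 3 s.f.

1.47

Plate carrée has h = 1 and k = sec φ, giving areal scale sec φ; true area = (apparent area) · cos φ.
True area of plateau region: 290000 × cos(61.4°) = 290000 × 0.4787 = 138800 km².
True area of district: 111000 × cos(31.8°) = 111000 × 0.8499 = 94340 km².
Ratio = 138800 / 94340 ≈ 1.47.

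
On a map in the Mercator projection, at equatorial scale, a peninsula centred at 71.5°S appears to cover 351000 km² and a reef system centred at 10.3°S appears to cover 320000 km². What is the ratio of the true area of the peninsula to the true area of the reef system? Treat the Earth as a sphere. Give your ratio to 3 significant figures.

Mercator's areal exaggeration is sec²φ; hence true area = (apparent area) · cos²φ.
True area of peninsula: 351000 × cos²(71.5°) = 351000 × 0.1007 = 35340 km².
True area of reef system: 320000 × cos²(10.3°) = 320000 × 0.9680 = 309800 km².
Ratio = 35340 / 309800 ≈ 0.114.

0.114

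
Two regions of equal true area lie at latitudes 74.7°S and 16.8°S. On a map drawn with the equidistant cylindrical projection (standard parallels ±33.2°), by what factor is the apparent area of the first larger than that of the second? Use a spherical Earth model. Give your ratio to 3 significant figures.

With standard parallel φ₀ = 33.2°, the equirectangular projection gives x = Rλ cos φ₀, y = Rφ, so h = 1 and k = cos 33.2° / cos φ.
Areal scale at 74.7°: h·k = 1.000 × 3.171 = 3.171.
Areal scale at 16.8°: h·k = 1.000 × 0.8741 = 0.8741.
Ratio = 3.171/0.8741 ≈ 3.63.

3.63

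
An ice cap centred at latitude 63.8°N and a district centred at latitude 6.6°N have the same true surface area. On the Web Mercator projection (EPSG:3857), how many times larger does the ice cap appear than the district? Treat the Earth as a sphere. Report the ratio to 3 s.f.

5.06

Mercator is conformal with k = sec φ, so areal scale = k² = sec²φ.
At 63.8°: sec²(63.8°) = 1/0.4415² = 5.130.
At 6.6°: sec²(6.6°) = 1/0.9934² = 1.013.
Ratio = 5.130/1.013 = cos²(6.6°)/cos²(63.8°) ≈ 5.06.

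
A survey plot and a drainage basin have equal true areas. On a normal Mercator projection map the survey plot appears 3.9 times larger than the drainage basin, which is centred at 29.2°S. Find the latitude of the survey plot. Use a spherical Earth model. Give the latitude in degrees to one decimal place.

For equal true areas on Mercator, apparent areas scale as sec²φ, so the ratio is cos²φ₂ / cos²φ₁.
cos²φ₂ / cos²φ₁ = 3.9  ⇒  cos φ₁ = cos 29.2° / √3.9 = 0.8729/1.975 = 0.4420.
φ₁ = arccos(0.4420) ≈ 63.8°.

63.8°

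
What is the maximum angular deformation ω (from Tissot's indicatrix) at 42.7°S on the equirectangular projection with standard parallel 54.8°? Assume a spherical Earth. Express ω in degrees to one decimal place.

13.9°

With standard parallel φ₀ = 54.8°, the equirectangular projection gives x = Rλ cos φ₀, y = Rφ, so h = 1 and k = cos 54.8° / cos φ.
At 42.7°: h = 1.000, k = 0.7844; principal scales a = 1.000, b = 0.7844.
sin(ω/2) = (a − b)/(a + b) = 0.2156/1.784 = 0.1209, so ω = 2 arcsin(0.1209) ≈ 13.9°.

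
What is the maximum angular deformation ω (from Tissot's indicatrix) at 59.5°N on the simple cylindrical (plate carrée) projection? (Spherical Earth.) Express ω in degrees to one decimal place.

38.1°

Plate carrée maps x = Rλ, y = Rφ. The meridian scale is h = 1 and the parallel scale is k = 1/cos φ = sec φ.
At 59.5°: h = 1.000, k = 1.970; principal scales a = 1.970, b = 1.000.
sin(ω/2) = (a − b)/(a + b) = 0.9703/2.970 = 0.3267, so ω = 2 arcsin(0.3267) ≈ 38.1°.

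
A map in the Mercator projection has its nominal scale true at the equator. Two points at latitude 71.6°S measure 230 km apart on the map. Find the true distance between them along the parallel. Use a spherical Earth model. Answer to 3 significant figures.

72.6 km

The Mercator projection is conformal; its linear scale factor is the same in every direction and equals sec φ = 1/cos φ.
Along the parallel at 71.6°, map distances are exaggerated by k = sec 71.6° = 3.168.
True distance = 230 / 3.168 = 230 × cos 71.6° ≈ 72.6 km.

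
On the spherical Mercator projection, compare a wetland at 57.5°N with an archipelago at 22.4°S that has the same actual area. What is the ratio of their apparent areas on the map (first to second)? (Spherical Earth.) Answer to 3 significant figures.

Mercator areal scale is sec²φ.
At 57.5°: sec²(57.5°) = 1/0.5373² = 3.464.
At 22.4°: sec²(22.4°) = 1/0.9245² = 1.170.
Ratio = 3.464/1.170 = cos²(22.4°)/cos²(57.5°) ≈ 2.96.

2.96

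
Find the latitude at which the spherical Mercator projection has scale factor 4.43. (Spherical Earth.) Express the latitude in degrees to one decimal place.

77.0°

Mercator scale is k = sec φ = 1/cos φ.
1/cos φ = 4.43  ⇒  cos φ = 0.2257  ⇒  φ = arccos(0.2257) ≈ 77.0°.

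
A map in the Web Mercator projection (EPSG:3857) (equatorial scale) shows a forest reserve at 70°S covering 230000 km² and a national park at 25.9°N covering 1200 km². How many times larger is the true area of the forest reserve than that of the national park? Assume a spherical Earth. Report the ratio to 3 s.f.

27.7

On Mercator the areal scale is sec²φ, so true area = apparent × cos²φ.
True area of forest reserve: 230000 × cos²(70°) = 230000 × 0.1170 = 26900 km².
True area of national park: 1200 × cos²(25.9°) = 1200 × 0.8092 = 971.0 km².
Ratio = 26900 / 971.0 ≈ 27.7.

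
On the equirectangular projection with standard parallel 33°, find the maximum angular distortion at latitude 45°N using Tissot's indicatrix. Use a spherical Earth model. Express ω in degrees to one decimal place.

9.8°

With standard parallel φ₀ = 33°, the equirectangular projection gives x = Rλ cos φ₀, y = Rφ, so h = 1 and k = cos 33° / cos φ.
At 45°: h = 1.000, k = 1.186; principal scales a = 1.186, b = 1.000.
sin(ω/2) = (a − b)/(a + b) = 0.1861/2.186 = 0.08511, so ω = 2 arcsin(0.08511) ≈ 9.8°.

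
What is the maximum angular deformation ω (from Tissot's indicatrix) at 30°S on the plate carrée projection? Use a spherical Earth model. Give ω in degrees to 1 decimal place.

For the equirectangular projection with φ₀ = 0 (plate carrée), h = 1 along meridians and k = sec φ along parallels.
At 30°: h = 1.000, k = 1.155; principal scales a = 1.155, b = 1.000.
sin(ω/2) = (a − b)/(a + b) = 0.1547/2.155 = 0.07180, so ω = 2 arcsin(0.07180) ≈ 8.2°.

8.2°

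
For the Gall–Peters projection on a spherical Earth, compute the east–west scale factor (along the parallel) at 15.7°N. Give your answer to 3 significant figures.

The Gall–Peters projection is cylindrical equal-area with φ₀ = 45°. For cylindrical equal-area with standard parallel φ₀, h = cos φ / cos φ₀ and k = cos φ₀ / cos φ, so h·k = 1.
k = cos 45° / cos 15.7° = 0.7071/0.9627 = 0.7345.

0.735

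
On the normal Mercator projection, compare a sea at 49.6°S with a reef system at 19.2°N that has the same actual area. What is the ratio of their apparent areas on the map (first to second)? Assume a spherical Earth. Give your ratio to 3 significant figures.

2.12

On Mercator, area is exaggerated by sec²φ = 1/cos²φ.
At 49.6°: sec²(49.6°) = 1/0.6481² = 2.381.
At 19.2°: sec²(19.2°) = 1/0.9444² = 1.121.
Ratio = 2.381/1.121 = cos²(19.2°)/cos²(49.6°) ≈ 2.12.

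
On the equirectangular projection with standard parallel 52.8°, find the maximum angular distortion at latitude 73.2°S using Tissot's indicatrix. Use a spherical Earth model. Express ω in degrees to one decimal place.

The equidistant cylindrical projection with φ₀ = 52.8° has h = 1 (meridians true) and k = cos φ₀ / cos φ along parallels.
At 73.2°: h = 1.000, k = 2.092; principal scales a = 2.092, b = 1.000.
sin(ω/2) = (a − b)/(a + b) = 1.092/3.092 = 0.3531, so ω = 2 arcsin(0.3531) ≈ 41.4°.

41.4°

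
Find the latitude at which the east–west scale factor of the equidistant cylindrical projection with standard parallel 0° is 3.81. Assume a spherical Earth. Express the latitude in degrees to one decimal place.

74.8°

Plate carrée: h = 1, k = sec φ along parallels.
sec φ = 3.81  ⇒  cos φ = 0.2625  ⇒  φ ≈ 74.8°.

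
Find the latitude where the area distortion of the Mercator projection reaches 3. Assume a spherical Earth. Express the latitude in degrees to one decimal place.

54.7°

Mercator areal scale is sec²φ.
sec²φ = 3  ⇒  cos²φ = 0.3333  ⇒  cos φ = 0.5774.
φ = arccos(0.5774) ≈ 54.7°.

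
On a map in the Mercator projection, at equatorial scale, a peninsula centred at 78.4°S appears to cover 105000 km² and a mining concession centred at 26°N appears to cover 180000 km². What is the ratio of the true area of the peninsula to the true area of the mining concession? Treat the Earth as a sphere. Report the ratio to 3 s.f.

Since Mercator area scale is 1/cos²φ, the true area equals the apparent area multiplied by cos²φ.
True area of peninsula: 105000 × cos²(78.4°) = 105000 × 0.04043 = 4245 km².
True area of mining concession: 180000 × cos²(26°) = 180000 × 0.8078 = 145400 km².
Ratio = 4245 / 145400 ≈ 0.0292.

0.0292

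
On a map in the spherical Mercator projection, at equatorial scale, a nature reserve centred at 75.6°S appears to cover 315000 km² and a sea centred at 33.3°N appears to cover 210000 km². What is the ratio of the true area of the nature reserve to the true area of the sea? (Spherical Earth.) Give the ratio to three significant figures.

0.133

On Mercator the areal scale is sec²φ, so true area = apparent × cos²φ.
True area of nature reserve: 315000 × cos²(75.6°) = 315000 × 0.06185 = 19480 km².
True area of sea: 210000 × cos²(33.3°) = 210000 × 0.6986 = 146700 km².
Ratio = 19480 / 146700 ≈ 0.133.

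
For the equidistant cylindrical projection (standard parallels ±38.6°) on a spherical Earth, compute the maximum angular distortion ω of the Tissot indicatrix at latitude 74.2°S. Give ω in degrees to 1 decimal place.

In the equirectangular projection with standard parallel φ₀ = 38.6° (x = Rλ cos φ₀, y = Rφ), meridians are true-scale (h = 1) and the parallel scale is k = cos φ₀ / cos φ.
At 74.2°: h = 1.000, k = 2.870; principal scales a = 2.870, b = 1.000.
sin(ω/2) = (a − b)/(a + b) = 1.870/3.870 = 0.4832, so ω = 2 arcsin(0.4832) ≈ 57.8°.

57.8°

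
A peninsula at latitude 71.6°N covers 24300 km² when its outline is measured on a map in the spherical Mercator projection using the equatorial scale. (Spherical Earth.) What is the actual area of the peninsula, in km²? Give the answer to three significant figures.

The Mercator projection is conformal; its linear scale factor is the same in every direction and equals sec φ = 1/cos φ.
Areal scale = k² = sec²φ = 1/cos²(71.6°) = 1/0.3156² = 10.04.
True area = apparent / (areal scale) = 24300 / 10.04 ≈ 2420 km².

2420 km²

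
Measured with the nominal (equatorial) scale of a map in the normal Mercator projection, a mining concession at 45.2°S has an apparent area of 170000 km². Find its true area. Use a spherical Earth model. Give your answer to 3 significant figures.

Mercator is conformal, so the point scale is isotropic: h = k = sec φ = 1/cos φ.
Areal scale = k² = sec²φ = 1/cos²(45.2°) = 1/0.7046² = 2.014.
True area = apparent / (areal scale) = 170000 / 2.014 ≈ 84400 km².

84400 km²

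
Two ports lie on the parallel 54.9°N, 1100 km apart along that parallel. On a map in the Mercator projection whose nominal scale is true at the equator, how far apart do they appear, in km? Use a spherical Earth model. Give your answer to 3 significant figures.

1910 km

For Mercator, h = k = sec φ (a conformal cylindrical projection has a single point scale, 1/cos φ).
Along the parallel, k = sec 54.9° = 1/0.5750 = 1.739.
Map distance = 1100 × 1.739 ≈ 1910 km.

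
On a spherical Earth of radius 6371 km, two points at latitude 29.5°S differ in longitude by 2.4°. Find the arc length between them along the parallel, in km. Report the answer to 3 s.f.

232 km

Arc length along a parallel = R cos φ · Δλ (with Δλ in radians).
= 6371 × cos 29.5° × (2.4° × π/180) = 6371 × 0.8704 × 0.04189 ≈ 232 km.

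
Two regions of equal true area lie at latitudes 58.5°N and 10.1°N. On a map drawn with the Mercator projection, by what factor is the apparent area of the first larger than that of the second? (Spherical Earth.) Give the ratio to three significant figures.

3.55

Mercator areal scale is sec²φ.
At 58.5°: sec²(58.5°) = 1/0.5225² = 3.663.
At 10.1°: sec²(10.1°) = 1/0.9845² = 1.032.
Ratio = 3.663/1.032 = cos²(10.1°)/cos²(58.5°) ≈ 3.55.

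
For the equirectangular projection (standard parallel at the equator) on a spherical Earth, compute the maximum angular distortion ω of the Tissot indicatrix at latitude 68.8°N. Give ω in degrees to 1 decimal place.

55.9°

In the plate carrée (x = Rλ, y = Rφ), meridians are true-scale (h = 1) and parallels are stretched by k = sec φ.
At 68.8°: h = 1.000, k = 2.765; principal scales a = 2.765, b = 1.000.
sin(ω/2) = (a − b)/(a + b) = 1.765/3.765 = 0.4688, so ω = 2 arcsin(0.4688) ≈ 55.9°.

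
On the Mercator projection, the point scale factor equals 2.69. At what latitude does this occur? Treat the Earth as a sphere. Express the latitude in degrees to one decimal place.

Mercator scale is k = sec φ = 1/cos φ.
1/cos φ = 2.69  ⇒  cos φ = 0.3717  ⇒  φ = arccos(0.3717) ≈ 68.2°.

68.2°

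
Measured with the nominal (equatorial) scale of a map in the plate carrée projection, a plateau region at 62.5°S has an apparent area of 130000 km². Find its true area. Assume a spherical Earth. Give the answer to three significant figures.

60000 km²

For the equirectangular projection with φ₀ = 0 (plate carrée), h = 1 along meridians and k = sec φ along parallels.
Areal scale = h·k = 1 × sec φ; at 62.5°, h = 1.000, k = 2.166, so h·k = 2.166.
True area = apparent / (areal scale) = 130000 / 2.166 ≈ 60000 km².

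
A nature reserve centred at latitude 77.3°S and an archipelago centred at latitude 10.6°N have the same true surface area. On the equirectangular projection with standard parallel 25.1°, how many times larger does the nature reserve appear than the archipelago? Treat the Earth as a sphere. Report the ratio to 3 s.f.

4.47

With standard parallel φ₀ = 25.1°, the equirectangular projection gives x = Rλ cos φ₀, y = Rφ, so h = 1 and k = cos 25.1° / cos φ.
Areal scale at 77.3°: h·k = 1.000 × 4.119 = 4.119.
Areal scale at 10.6°: h·k = 1.000 × 0.9213 = 0.9213.
Ratio = 4.119/0.9213 ≈ 4.47.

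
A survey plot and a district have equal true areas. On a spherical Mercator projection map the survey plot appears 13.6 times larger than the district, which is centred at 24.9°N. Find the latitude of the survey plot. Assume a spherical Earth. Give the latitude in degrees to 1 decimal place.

75.8°

Mercator areal scale is sec²φ, so apparent-area ratio = sec²φ₁ / sec²φ₂ = cos²φ₂ / cos²φ₁.
cos²φ₂ / cos²φ₁ = 13.6  ⇒  cos φ₁ = cos 24.9° / √13.6 = 0.9070/3.688 = 0.2460.
φ₁ = arccos(0.2460) ≈ 75.8°.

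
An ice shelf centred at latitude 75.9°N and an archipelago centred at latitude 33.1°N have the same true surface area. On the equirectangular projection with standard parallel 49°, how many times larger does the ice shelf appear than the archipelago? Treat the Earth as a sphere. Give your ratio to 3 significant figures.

The equidistant cylindrical projection with φ₀ = 49° has h = 1 (meridians true) and k = cos φ₀ / cos φ along parallels.
Areal scale at 75.9°: h·k = 1.000 × 2.693 = 2.693.
Areal scale at 33.1°: h·k = 1.000 × 0.7831 = 0.7831.
Ratio = 2.693/0.7831 ≈ 3.44.

3.44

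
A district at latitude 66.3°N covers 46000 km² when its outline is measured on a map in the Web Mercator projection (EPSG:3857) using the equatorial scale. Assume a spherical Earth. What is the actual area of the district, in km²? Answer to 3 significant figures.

7430 km²

The Mercator projection is conformal; its linear scale factor is the same in every direction and equals sec φ = 1/cos φ.
Areal scale = k² = sec²φ = 1/cos²(66.3°) = 1/0.4019² = 6.190.
True area = apparent / (areal scale) = 46000 / 6.190 ≈ 7430 km².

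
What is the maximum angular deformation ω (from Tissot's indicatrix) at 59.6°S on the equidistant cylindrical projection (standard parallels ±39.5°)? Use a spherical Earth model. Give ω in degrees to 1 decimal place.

24.0°

With standard parallel φ₀ = 39.5°, the equirectangular projection gives x = Rλ cos φ₀, y = Rφ, so h = 1 and k = cos 39.5° / cos φ.
At 59.6°: h = 1.000, k = 1.525; principal scales a = 1.525, b = 1.000.
sin(ω/2) = (a − b)/(a + b) = 0.5248/2.525 = 0.2079, so ω = 2 arcsin(0.2079) ≈ 24.0°.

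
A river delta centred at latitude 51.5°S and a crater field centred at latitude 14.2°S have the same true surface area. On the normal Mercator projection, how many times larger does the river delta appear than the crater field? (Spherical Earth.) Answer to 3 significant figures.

On Mercator, area is exaggerated by sec²φ = 1/cos²φ.
At 51.5°: sec²(51.5°) = 1/0.6225² = 2.580.
At 14.2°: sec²(14.2°) = 1/0.9694² = 1.064.
Ratio = 2.580/1.064 = cos²(14.2°)/cos²(51.5°) ≈ 2.43.

2.43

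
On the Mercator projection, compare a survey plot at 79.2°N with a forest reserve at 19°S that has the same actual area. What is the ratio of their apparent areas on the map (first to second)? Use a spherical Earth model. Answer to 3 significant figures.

Mercator is conformal with k = sec φ, so areal scale = k² = sec²φ.
At 79.2°: sec²(79.2°) = 1/0.1874² = 28.48.
At 19°: sec²(19°) = 1/0.9455² = 1.119.
Ratio = 28.48/1.119 = cos²(19°)/cos²(79.2°) ≈ 25.5.

25.5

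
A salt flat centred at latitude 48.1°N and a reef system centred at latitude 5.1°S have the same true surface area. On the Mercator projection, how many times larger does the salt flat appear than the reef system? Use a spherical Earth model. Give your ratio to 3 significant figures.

2.22

Mercator is conformal with k = sec φ, so areal scale = k² = sec²φ.
At 48.1°: sec²(48.1°) = 1/0.6678² = 2.242.
At 5.1°: sec²(5.1°) = 1/0.9960² = 1.008.
Ratio = 2.242/1.008 = cos²(5.1°)/cos²(48.1°) ≈ 2.22.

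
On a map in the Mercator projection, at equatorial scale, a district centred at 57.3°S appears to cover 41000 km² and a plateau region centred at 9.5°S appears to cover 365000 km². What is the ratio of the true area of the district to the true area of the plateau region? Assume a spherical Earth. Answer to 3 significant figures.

0.0337

Mercator's areal exaggeration is sec²φ; hence true area = (apparent area) · cos²φ.
True area of district: 41000 × cos²(57.3°) = 41000 × 0.2919 = 11970 km².
True area of plateau region: 365000 × cos²(9.5°) = 365000 × 0.9728 = 355100 km².
Ratio = 11970 / 355100 ≈ 0.0337.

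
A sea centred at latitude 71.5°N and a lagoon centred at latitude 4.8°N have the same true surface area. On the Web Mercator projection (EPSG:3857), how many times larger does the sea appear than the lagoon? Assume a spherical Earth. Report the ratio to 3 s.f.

9.86

On Mercator, area is exaggerated by sec²φ = 1/cos²φ.
At 71.5°: sec²(71.5°) = 1/0.3173² = 9.932.
At 4.8°: sec²(4.8°) = 1/0.9965² = 1.007.
Ratio = 9.932/1.007 = cos²(4.8°)/cos²(71.5°) ≈ 9.86.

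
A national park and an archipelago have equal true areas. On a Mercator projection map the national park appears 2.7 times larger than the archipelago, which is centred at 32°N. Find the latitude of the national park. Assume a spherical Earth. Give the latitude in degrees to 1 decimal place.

For equal true areas on Mercator, apparent areas scale as sec²φ, so the ratio is cos²φ₂ / cos²φ₁.
cos²φ₂ / cos²φ₁ = 2.7  ⇒  cos φ₁ = cos 32° / √2.7 = 0.8480/1.643 = 0.5161.
φ₁ = arccos(0.5161) ≈ 58.9°.

58.9°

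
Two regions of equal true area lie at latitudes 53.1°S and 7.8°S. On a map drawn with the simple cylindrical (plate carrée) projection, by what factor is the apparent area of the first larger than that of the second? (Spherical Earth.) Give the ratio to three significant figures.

1.65

Plate carrée maps x = Rλ, y = Rφ. The meridian scale is h = 1 and the parallel scale is k = 1/cos φ = sec φ.
Areal scale at 53.1°: h·k = 1.000 × 1.666 = 1.666.
Areal scale at 7.8°: h·k = 1.000 × 1.009 = 1.009.
Ratio = 1.666/1.009 ≈ 1.65.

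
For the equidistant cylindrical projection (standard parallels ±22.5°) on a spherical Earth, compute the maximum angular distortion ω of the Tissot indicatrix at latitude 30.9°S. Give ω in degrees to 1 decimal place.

With standard parallel φ₀ = 22.5°, the equirectangular projection gives x = Rλ cos φ₀, y = Rφ, so h = 1 and k = cos 22.5° / cos φ.
At 30.9°: h = 1.000, k = 1.077; principal scales a = 1.077, b = 1.000.
sin(ω/2) = (a − b)/(a + b) = 0.07670/2.077 = 0.03693, so ω = 2 arcsin(0.03693) ≈ 4.2°.

4.2°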